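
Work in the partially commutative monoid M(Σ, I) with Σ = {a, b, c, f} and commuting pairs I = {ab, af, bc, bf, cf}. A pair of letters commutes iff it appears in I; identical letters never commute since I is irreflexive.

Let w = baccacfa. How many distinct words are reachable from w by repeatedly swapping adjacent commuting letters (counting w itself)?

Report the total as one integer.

56

drop 0:b onto floor
drop 1:a onto floor
drop 2:c onto {1:a}
drop 3:c onto {2:c}
drop 4:a onto {3:c}
drop 5:c onto {4:a}
drop 6:f onto floor
drop 7:a onto {5:c}
ground layer = {0:b, 1:a, 6:f}
drop-orders for the pieces not yet dropped (sum over which currently-grounded one goes next):
  1 to go: {0} 1  {6} 1  {7} 1
  2 to go: {0,6} 2  {0,7} 2  {5,7} 1  {6,7} 2
  3 to go: {0,5,7} 3  {0,6,7} 6  {4,5,7} 1  {5,6,7} 3
  4 to go: {0,4,5,7} 4  {0,5,6,7} 12  {3,4,5,7} 1  {4,5,6,7} 4
  5 to go: {0,3,4,5,7} 5  {0,4,5,6,7} 20  {2,3,4,5,7} 1  {3,4,5,6,7} 5
  6 to go: {0,2,3,4,5,7} 6  {0,3,4,5,6,7} 30  {1,2,3,4,5,7} 1  {2,3,4,5,6,7} 6
  if 0:b drops first: 7 orders
  if 1:a drops first: 42 orders
  if 6:f drops first: 7 orders
heap linearizations: 56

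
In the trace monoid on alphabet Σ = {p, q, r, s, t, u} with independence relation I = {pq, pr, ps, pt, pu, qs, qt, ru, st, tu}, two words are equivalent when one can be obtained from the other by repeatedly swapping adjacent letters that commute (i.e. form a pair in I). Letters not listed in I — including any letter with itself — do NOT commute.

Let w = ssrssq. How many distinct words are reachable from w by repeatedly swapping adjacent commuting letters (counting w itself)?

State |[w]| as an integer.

0(s) covers ∅
1(s) covers 0:s
2(r) covers 1:s
3(s) covers 2:r
4(s) covers 3:s
5(q) covers 2:r
floor of heap: 0:s
completions by unplaced set U, small U first (add the entries for U minus each lowest piece of U):
  |U|=1: {4}:1  {5}:1
  |U|=2: {3,4}:1  {4,5}:2
  |U|=3: {3,4,5}:3
  |U|=4: {2,3,4,5}:3
  start at 0(s): 3

3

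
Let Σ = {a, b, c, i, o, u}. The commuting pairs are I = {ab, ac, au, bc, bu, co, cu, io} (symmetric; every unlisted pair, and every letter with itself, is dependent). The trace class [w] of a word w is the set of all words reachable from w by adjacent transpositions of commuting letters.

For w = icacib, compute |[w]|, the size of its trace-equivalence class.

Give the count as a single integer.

drop 0:i onto floor
drop 1:c onto {0:i}
drop 2:a onto {0:i}
drop 3:c onto {1:c}
drop 4:i onto {2:a, 3:c}
drop 5:b onto {4:i}
ground layer = {0:i}
drop-orders for the pieces not yet dropped (sum over which currently-grounded one goes next):
  1 to go: {5} 1
  2 to go: {4,5} 1
  3 to go: {2,4,5} 1  {3,4,5} 1
  4 to go: {1,3,4,5} 1  {2,3,4,5} 2
  if 0:i drops first: 3 orders

3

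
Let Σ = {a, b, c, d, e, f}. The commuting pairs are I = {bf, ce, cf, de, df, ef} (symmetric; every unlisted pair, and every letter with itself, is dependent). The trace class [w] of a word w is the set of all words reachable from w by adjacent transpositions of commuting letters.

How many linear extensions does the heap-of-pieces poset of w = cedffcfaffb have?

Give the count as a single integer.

420

piece 0:c — minimal
piece 1:e — minimal
piece 2:d rests on {0:c}
piece 3:f — minimal
piece 4:f rests on {3:f}
piece 5:c rests on {2:d}
piece 6:f rests on {4:f}
piece 7:a rests on {1:e, 5:c, 6:f}
piece 8:f rests on {7:a}
piece 9:f rests on {8:f}
piece 10:b rests on {7:a}
minimal pieces: {0:c, 1:e, 3:f}
ways to finish when only these pieces remain (= sum over removing one remaining piece with nothing left below it):
  1 left: {9}→1  {10}→1
  2 left: {8,9}→1  {9,10}→2
  3 left: {8,9,10}→3
  4 left: {7,8,9,10}→3
  5 left: {1,7,8,9,10}→3  {5,7,8,9,10}→3  {6,7,8,9,10}→3
  6 left: {1,5,7,8,9,10}→6  {1,6,7,8,9,10}→6  {2,5,7,8,9,10}→3  {4,6,7,8,9,10}→3  {5,6,7,8,9,10}→6
  7 left: {0,2,5,7,8,9,10}→3  {1,2,5,7,8,9,10}→9  {1,4,6,7,8,9,10}→9  {1,5,6,7,8,9,10}→18  {2,5,6,7,8,9,10}→9  {3,4,6,7,8,9,10}→3  {4,5,6,7,8,9,10}→9
  8 left: {0,1,2,5,7,8,9,10}→12  {0,2,5,6,7,8,9,10}→12  {1,2,5,6,7,8,9,10}→36  {1,3,4,6,7,8,9,10}→12  {1,4,5,6,7,8,9,10}→36  {2,4,5,6,7,8,9,10}→18  {3,4,5,6,7,8,9,10}→12
  9 left: {0,1,2,5,6,7,8,9,10}→60  {0,2,4,5,6,7,8,9,10}→30  {1,2,4,5,6,7,8,9,10}→90  {1,3,4,5,6,7,8,9,10}→60  {2,3,4,5,6,7,8,9,10}→30
  placing 0:c first → 180 extensions
  placing 1:e first → 60 extensions
  placing 3:f first → 180 extensions
total linear extensions = 420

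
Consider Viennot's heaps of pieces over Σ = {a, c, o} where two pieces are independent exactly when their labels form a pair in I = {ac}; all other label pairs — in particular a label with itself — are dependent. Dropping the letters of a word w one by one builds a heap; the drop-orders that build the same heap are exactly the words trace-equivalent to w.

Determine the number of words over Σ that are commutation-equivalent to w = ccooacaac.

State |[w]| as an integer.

0(c) covers ∅
1(c) covers 0:c
2(o) covers 1:c
3(o) covers 2:o
4(a) covers 3:o
5(c) covers 3:o
6(a) covers 4:a
7(a) covers 6:a
8(c) covers 5:c
floor of heap: 0:c
completions by unplaced set U, small U first (add the entries for U minus each lowest piece of U):
  |U|=1: {7}:1  {8}:1
  |U|=2: {5,8}:1  {6,7}:1  {7,8}:2
  |U|=3: {4,6,7}:1  {5,7,8}:3  {6,7,8}:3
  |U|=4: {4,6,7,8}:4  {5,6,7,8}:6
  |U|=5: {4,5,6,7,8}:10
  |U|=6: {3,4,5,6,7,8}:10
  |U|=7: {2,3,4,5,6,7,8}:10
  start at 0(c): 10

10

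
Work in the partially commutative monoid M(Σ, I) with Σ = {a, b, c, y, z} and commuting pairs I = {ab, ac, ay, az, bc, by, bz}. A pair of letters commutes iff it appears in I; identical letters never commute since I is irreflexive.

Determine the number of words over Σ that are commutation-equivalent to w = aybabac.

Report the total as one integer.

210

0(a) covers ∅
1(y) covers ∅
2(b) covers ∅
3(a) covers 0:a
4(b) covers 2:b
5(a) covers 3:a
6(c) covers 1:y
floor of heap: 0:a, 1:y, 2:b
completions by unplaced set U, small U first (add the entries for U minus each lowest piece of U):
  |U|=1: {4}:1  {5}:1  {6}:1
  |U|=2: {1,6}:1  {2,4}:1  {3,5}:1  {4,5}:2  {4,6}:2  {5,6}:2
  |U|=3: {0,3,5}:1  {1,4,6}:3  {1,5,6}:3  {2,4,5}:3  {2,4,6}:3  {3,4,5}:3  {3,5,6}:3  {4,5,6}:6
  |U|=4: {0,3,4,5}:4  {0,3,5,6}:4  {1,2,4,6}:6  {1,3,5,6}:6  {1,4,5,6}:12  {2,3,4,5}:6  {2,4,5,6}:12  {3,4,5,6}:12
  |U|=5: {0,1,3,5,6}:10  {0,2,3,4,5}:10  {0,3,4,5,6}:20  {1,2,4,5,6}:30  {1,3,4,5,6}:30  {2,3,4,5,6}:30
  start at 0(a): 90
  start at 1(y): 60
  start at 2(b): 60
sum over floor = 210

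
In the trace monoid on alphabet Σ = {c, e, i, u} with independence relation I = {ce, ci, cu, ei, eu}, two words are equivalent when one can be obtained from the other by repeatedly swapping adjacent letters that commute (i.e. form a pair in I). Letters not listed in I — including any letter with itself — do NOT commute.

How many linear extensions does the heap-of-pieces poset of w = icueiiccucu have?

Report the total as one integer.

2310

0(i) covers ∅
1(c) covers ∅
2(u) covers 0:i
3(e) covers ∅
4(i) covers 2:u
5(i) covers 4:i
6(c) covers 1:c
7(c) covers 6:c
8(u) covers 5:i
9(c) covers 7:c
10(u) covers 8:u
floor of heap: 0:i, 1:c, 3:e
completions by unplaced set U, small U first (add the entries for U minus each lowest piece of U):
  |U|=1: {3}:1  {9}:1  {10}:1
  |U|=2: {3,9}:2  {3,10}:2  {7,9}:1  {8,10}:1  {9,10}:2
  |U|=3: {3,7,9}:3  {3,8,10}:3  {3,9,10}:6  {5,8,10}:1  {6,7,9}:1  {7,9,10}:3  {8,9,10}:3
  |U|=4: {1,6,7,9}:1  {3,5,8,10}:4  {3,6,7,9}:4  {3,7,9,10}:12  {3,8,9,10}:12  {4,5,8,10}:1  {5,8,9,10}:4  {6,7,9,10}:4  {7,8,9,10}:6
  |U|=5: {1,3,6,7,9}:5  {1,6,7,9,10}:5  {2,4,5,8,10}:1  {3,4,5,8,10}:5  {3,5,8,9,10}:20  {3,6,7,9,10}:20  {3,7,8,9,10}:30  {4,5,8,9,10}:5  {5,7,8,9,10}:10  {6,7,8,9,10}:10
  |U|=6: {0,2,4,5,8,10}:1  {1,3,6,7,9,10}:30  {1,6,7,8,9,10}:15  {2,3,4,5,8,10}:6  {2,4,5,8,9,10}:6  {3,4,5,8,9,10}:30  {3,5,7,8,9,10}:60  {3,6,7,8,9,10}:60  {4,5,7,8,9,10}:15  {5,6,7,8,9,10}:20
  |U|=7: {0,2,3,4,5,8,10}:7  {0,2,4,5,8,9,10}:7  {1,3,6,7,8,9,10}:105  {1,5,6,7,8,9,10}:35  {2,3,4,5,8,9,10}:42  {2,4,5,7,8,9,10}:21  {3,4,5,7,8,9,10}:105  {3,5,6,7,8,9,10}:140  {4,5,6,7,8,9,10}:35
  |U|=8: {0,2,3,4,5,8,9,10}:56  {0,2,4,5,7,8,9,10}:28  {1,3,5,6,7,8,9,10}:280  {1,4,5,6,7,8,9,10}:70  {2,3,4,5,7,8,9,10}:168  {2,4,5,6,7,8,9,10}:56  {3,4,5,6,7,8,9,10}:280
  |U|=9: {0,2,3,4,5,7,8,9,10}:252  {0,2,4,5,6,7,8,9,10}:84  {1,2,4,5,6,7,8,9,10}:126  {1,3,4,5,6,7,8,9,10}:630  {2,3,4,5,6,7,8,9,10}:504
  start at 0(i): 1260
  start at 1(c): 840
  start at 3(e): 210
sum over floor = 2310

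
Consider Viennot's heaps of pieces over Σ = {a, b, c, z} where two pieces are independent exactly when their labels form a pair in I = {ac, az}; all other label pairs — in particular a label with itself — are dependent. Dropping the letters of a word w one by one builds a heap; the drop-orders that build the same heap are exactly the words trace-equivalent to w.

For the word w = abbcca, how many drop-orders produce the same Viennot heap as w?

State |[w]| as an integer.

#0=a has no predecessor
#1=b depends on [0:a]
#2=b depends on [1:b]
#3=c depends on [2:b]
#4=c depends on [3:c]
#5=a depends on [2:b]
sources: [0:a]
N(rest) = Σ N(rest − s) over sources s of rest; N(one piece) = 1:
  size 1 → [4]=1  [5]=1
  size 2 → [3,4]=1  [4,5]=2
  size 3 → [3,4,5]=3
  size 4 → [2,3,4,5]=3
  first=0(a) contributes 3

3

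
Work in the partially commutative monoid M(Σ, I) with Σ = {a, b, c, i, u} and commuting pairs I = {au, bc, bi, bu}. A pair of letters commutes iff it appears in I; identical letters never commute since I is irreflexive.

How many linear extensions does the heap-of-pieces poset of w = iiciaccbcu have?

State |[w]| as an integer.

#0=i has no predecessor
#1=i depends on [0:i]
#2=c depends on [1:i]
#3=i depends on [2:c]
#4=a depends on [3:i]
#5=c depends on [4:a]
#6=c depends on [5:c]
#7=b depends on [4:a]
#8=c depends on [6:c]
#9=u depends on [8:c]
sources: [0:i]
N(rest) = Σ N(rest − s) over sources s of rest; N(one piece) = 1:
  size 1 → [7]=1  [9]=1
  size 2 → [7,9]=2  [8,9]=1
  size 3 → [6,8,9]=1  [7,8,9]=3
  size 4 → [5,6,8,9]=1  [6,7,8,9]=4
  size 5 → [5,6,7,8,9]=5
  size 6 → [4,5,6,7,8,9]=5
  size 7 → [3,4,5,6,7,8,9]=5
  size 8 → [2,3,4,5,6,7,8,9]=5
  first=0(i) contributes 5

5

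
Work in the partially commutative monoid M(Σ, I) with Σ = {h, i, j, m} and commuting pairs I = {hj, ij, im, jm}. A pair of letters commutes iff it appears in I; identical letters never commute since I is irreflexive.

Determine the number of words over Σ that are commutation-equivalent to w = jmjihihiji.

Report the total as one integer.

240

0(j) covers ∅
1(m) covers ∅
2(j) covers 0:j
3(i) covers ∅
4(h) covers 1:m, 3:i
5(i) covers 4:h
6(h) covers 5:i
7(i) covers 6:h
8(j) covers 2:j
9(i) covers 7:i
floor of heap: 0:j, 1:m, 3:i
completions by unplaced set U, small U first (add the entries for U minus each lowest piece of U):
  |U|=1: {8}:1  {9}:1
  |U|=2: {2,8}:1  {7,9}:1  {8,9}:2
  |U|=3: {0,2,8}:1  {2,8,9}:3  {6,7,9}:1  {7,8,9}:3
  |U|=4: {0,2,8,9}:4  {2,7,8,9}:6  {5,6,7,9}:1  {6,7,8,9}:4
  |U|=5: {0,2,7,8,9}:10  {2,6,7,8,9}:10  {4,5,6,7,9}:1  {5,6,7,8,9}:5
  |U|=6: {0,2,6,7,8,9}:20  {1,4,5,6,7,9}:1  {2,5,6,7,8,9}:15  {3,4,5,6,7,9}:1  {4,5,6,7,8,9}:6
  |U|=7: {0,2,5,6,7,8,9}:35  {1,3,4,5,6,7,9}:2  {1,4,5,6,7,8,9}:7  {2,4,5,6,7,8,9}:21  {3,4,5,6,7,8,9}:7
  |U|=8: {0,2,4,5,6,7,8,9}:56  {1,2,4,5,6,7,8,9}:28  {1,3,4,5,6,7,8,9}:16  {2,3,4,5,6,7,8,9}:28
  start at 0(j): 72
  start at 1(m): 84
  start at 3(i): 84
sum over floor = 240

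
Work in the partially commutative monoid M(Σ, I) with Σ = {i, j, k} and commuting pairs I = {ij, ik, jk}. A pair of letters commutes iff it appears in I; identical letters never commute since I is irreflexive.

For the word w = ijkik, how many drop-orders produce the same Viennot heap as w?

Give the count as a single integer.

drop 0:i onto floor
drop 1:j onto floor
drop 2:k onto floor
drop 3:i onto {0:i}
drop 4:k onto {2:k}
ground layer = {0:i, 1:j, 2:k}
drop-orders for the pieces not yet dropped (sum over which currently-grounded one goes next):
  1 to go: {1} 1  {3} 1  {4} 1
  2 to go: {0,3} 1  {1,3} 2  {1,4} 2  {2,4} 1  {3,4} 2
  3 to go: {0,1,3} 3  {0,3,4} 3  {1,2,4} 3  {1,3,4} 6  {2,3,4} 3
  if 0:i drops first: 12 orders
  if 1:j drops first: 6 orders
  if 2:k drops first: 12 orders
heap linearizations: 30

30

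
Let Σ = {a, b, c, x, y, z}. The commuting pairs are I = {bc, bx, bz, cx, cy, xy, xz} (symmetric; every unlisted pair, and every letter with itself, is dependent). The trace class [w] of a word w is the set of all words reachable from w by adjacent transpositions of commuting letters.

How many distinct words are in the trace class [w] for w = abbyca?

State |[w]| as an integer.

piece 0:a — minimal
piece 1:b rests on {0:a}
piece 2:b rests on {1:b}
piece 3:y rests on {2:b}
piece 4:c rests on {0:a}
piece 5:a rests on {3:y, 4:c}
minimal pieces: {0:a}
ways to finish when only these pieces remain (= sum over removing one remaining piece with nothing left below it):
  1 left: {5}→1
  2 left: {3,5}→1  {4,5}→1
  3 left: {2,3,5}→1  {3,4,5}→2
  4 left: {1,2,3,5}→1  {2,3,4,5}→3
  placing 0:a first → 4 extensions

4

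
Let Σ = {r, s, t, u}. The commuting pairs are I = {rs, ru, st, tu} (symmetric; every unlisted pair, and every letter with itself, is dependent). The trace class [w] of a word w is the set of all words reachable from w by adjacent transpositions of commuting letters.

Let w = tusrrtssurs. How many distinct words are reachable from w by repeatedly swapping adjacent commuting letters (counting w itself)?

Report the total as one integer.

462

drop 0:t onto floor
drop 1:u onto floor
drop 2:s onto {1:u}
drop 3:r onto {0:t}
drop 4:r onto {3:r}
drop 5:t onto {4:r}
drop 6:s onto {2:s}
drop 7:s onto {6:s}
drop 8:u onto {7:s}
drop 9:r onto {5:t}
drop 10:s onto {8:u}
ground layer = {0:t, 1:u}
drop-orders for the pieces not yet dropped (sum over which currently-grounded one goes next):
  1 to go: {9} 1  {10} 1
  2 to go: {5,9} 1  {8,10} 1  {9,10} 2
  3 to go: {4,5,9} 1  {5,9,10} 3  {7,8,10} 1  {8,9,10} 3
  4 to go: {3,4,5,9} 1  {4,5,9,10} 4  {5,8,9,10} 6  {6,7,8,10} 1  {7,8,9,10} 4
  5 to go: {0,3,4,5,9} 1  {2,6,7,8,10} 1  {3,4,5,9,10} 5  {4,5,8,9,10} 10  {5,7,8,9,10} 10  {6,7,8,9,10} 5
  6 to go: {0,3,4,5,9,10} 6  {1,2,6,7,8,10} 1  {2,6,7,8,9,10} 6  {3,4,5,8,9,10} 15  {4,5,7,8,9,10} 20  {5,6,7,8,9,10} 15
  7 to go: {0,3,4,5,8,9,10} 21  {1,2,6,7,8,9,10} 7  {2,5,6,7,8,9,10} 21  {3,4,5,7,8,9,10} 35  {4,5,6,7,8,9,10} 35
  8 to go: {0,3,4,5,7,8,9,10} 56  {1,2,5,6,7,8,9,10} 28  {2,4,5,6,7,8,9,10} 56  {3,4,5,6,7,8,9,10} 70
  9 to go: {0,3,4,5,6,7,8,9,10} 126  {1,2,4,5,6,7,8,9,10} 84  {2,3,4,5,6,7,8,9,10} 126
  if 0:t drops first: 210 orders
  if 1:u drops first: 252 orders
heap linearizations: 462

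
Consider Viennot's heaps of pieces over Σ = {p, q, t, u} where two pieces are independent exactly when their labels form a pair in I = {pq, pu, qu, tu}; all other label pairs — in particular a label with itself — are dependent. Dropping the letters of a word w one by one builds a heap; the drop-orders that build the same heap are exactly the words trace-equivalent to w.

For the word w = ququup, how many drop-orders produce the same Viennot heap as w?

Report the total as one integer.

drop 0:q onto floor
drop 1:u onto floor
drop 2:q onto {0:q}
drop 3:u onto {1:u}
drop 4:u onto {3:u}
drop 5:p onto floor
ground layer = {0:q, 1:u, 5:p}
drop-orders for the pieces not yet dropped (sum over which currently-grounded one goes next):
  1 to go: {2} 1  {4} 1  {5} 1
  2 to go: {0,2} 1  {2,4} 2  {2,5} 2  {3,4} 1  {4,5} 2
  3 to go: {0,2,4} 3  {0,2,5} 3  {1,3,4} 1  {2,3,4} 3  {2,4,5} 6  {3,4,5} 3
  4 to go: {0,2,3,4} 6  {0,2,4,5} 12  {1,2,3,4} 4  {1,3,4,5} 4  {2,3,4,5} 12
  if 0:q drops first: 20 orders
  if 1:u drops first: 30 orders
  if 5:p drops first: 10 orders
heap linearizations: 60

60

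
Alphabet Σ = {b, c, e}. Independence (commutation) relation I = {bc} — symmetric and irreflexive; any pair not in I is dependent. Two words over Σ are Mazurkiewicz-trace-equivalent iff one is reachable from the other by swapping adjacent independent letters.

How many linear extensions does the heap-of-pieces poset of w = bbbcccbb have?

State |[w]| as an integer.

0(b) covers ∅
1(b) covers 0:b
2(b) covers 1:b
3(c) covers ∅
4(c) covers 3:c
5(c) covers 4:c
6(b) covers 2:b
7(b) covers 6:b
floor of heap: 0:b, 3:c
completions by unplaced set U, small U first (add the entries for U minus each lowest piece of U):
  |U|=1: {5}:1  {7}:1
  |U|=2: {4,5}:1  {5,7}:2  {6,7}:1
  |U|=3: {2,6,7}:1  {3,4,5}:1  {4,5,7}:3  {5,6,7}:3
  |U|=4: {1,2,6,7}:1  {2,5,6,7}:4  {3,4,5,7}:4  {4,5,6,7}:6
  |U|=5: {0,1,2,6,7}:1  {1,2,5,6,7}:5  {2,4,5,6,7}:10  {3,4,5,6,7}:10
  |U|=6: {0,1,2,5,6,7}:6  {1,2,4,5,6,7}:15  {2,3,4,5,6,7}:20
  start at 0(b): 35
  start at 3(c): 21
sum over floor = 56

56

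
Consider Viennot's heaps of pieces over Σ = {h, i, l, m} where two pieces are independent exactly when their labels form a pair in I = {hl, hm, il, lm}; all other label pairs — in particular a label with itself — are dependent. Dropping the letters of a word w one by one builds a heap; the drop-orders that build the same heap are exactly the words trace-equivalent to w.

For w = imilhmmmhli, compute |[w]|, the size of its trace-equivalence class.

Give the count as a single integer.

550

piece 0:i — minimal
piece 1:m rests on {0:i}
piece 2:i rests on {1:m}
piece 3:l — minimal
piece 4:h rests on {2:i}
piece 5:m rests on {2:i}
piece 6:m rests on {5:m}
piece 7:m rests on {6:m}
piece 8:h rests on {4:h}
piece 9:l rests on {3:l}
piece 10:i rests on {7:m, 8:h}
minimal pieces: {0:i, 3:l}
ways to finish when only these pieces remain (= sum over removing one remaining piece with nothing left below it):
  1 left: {9}→1  {10}→1
  2 left: {3,9}→1  {7,10}→1  {8,10}→1  {9,10}→2
  3 left: {3,9,10}→3  {4,8,10}→1  {6,7,10}→1  {7,8,10}→2  {7,9,10}→3  {8,9,10}→3
  4 left: {3,7,9,10}→6  {3,8,9,10}→6  {4,7,8,10}→3  {4,8,9,10}→4  {5,6,7,10}→1  {6,7,8,10}→3  {6,7,9,10}→4  {7,8,9,10}→8
  5 left: {3,4,8,9,10}→10  {3,6,7,9,10}→10  {3,7,8,9,10}→20  {4,6,7,8,10}→6  {4,7,8,9,10}→15  {5,6,7,8,10}→4  {5,6,7,9,10}→5  {6,7,8,9,10}→15
  6 left: {3,4,7,8,9,10}→45  {3,5,6,7,9,10}→15  {3,6,7,8,9,10}→45  {4,5,6,7,8,10}→10  {4,6,7,8,9,10}→36  {5,6,7,8,9,10}→24
  7 left: {2,4,5,6,7,8,10}→10  {3,4,6,7,8,9,10}→126  {3,5,6,7,8,9,10}→84  {4,5,6,7,8,9,10}→70
  8 left: {1,2,4,5,6,7,8,10}→10  {2,4,5,6,7,8,9,10}→80  {3,4,5,6,7,8,9,10}→280
  9 left: {0,1,2,4,5,6,7,8,10}→10  {1,2,4,5,6,7,8,9,10}→90  {2,3,4,5,6,7,8,9,10}→360
  placing 0:i first → 450 extensions
  placing 3:l first → 100 extensions
total linear extensions = 550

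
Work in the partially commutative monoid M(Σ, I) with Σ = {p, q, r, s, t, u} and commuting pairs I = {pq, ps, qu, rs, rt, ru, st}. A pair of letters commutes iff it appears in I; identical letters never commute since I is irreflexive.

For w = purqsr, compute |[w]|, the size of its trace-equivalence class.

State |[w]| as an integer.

0(p) covers ∅
1(u) covers 0:p
2(r) covers 0:p
3(q) covers 2:r
4(s) covers 1:u, 3:q
5(r) covers 3:q
floor of heap: 0:p
completions by unplaced set U, small U first (add the entries for U minus each lowest piece of U):
  |U|=1: {4}:1  {5}:1
  |U|=2: {1,4}:1  {4,5}:2
  |U|=3: {1,4,5}:3  {3,4,5}:2
  |U|=4: {1,3,4,5}:5  {2,3,4,5}:2
  start at 0(p): 7

7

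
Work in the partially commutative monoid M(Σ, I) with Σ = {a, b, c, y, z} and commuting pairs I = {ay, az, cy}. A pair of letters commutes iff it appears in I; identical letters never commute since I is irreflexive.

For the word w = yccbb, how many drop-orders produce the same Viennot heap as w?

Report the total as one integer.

3

piece 0:y — minimal
piece 1:c — minimal
piece 2:c rests on {1:c}
piece 3:b rests on {0:y, 2:c}
piece 4:b rests on {3:b}
minimal pieces: {0:y, 1:c}
ways to finish when only these pieces remain (= sum over removing one remaining piece with nothing left below it):
  1 left: {4}→1
  2 left: {3,4}→1
  3 left: {0,3,4}→1  {2,3,4}→1
  placing 0:y first → 1 extensions
  placing 1:c first → 2 extensions
total linear extensions = 3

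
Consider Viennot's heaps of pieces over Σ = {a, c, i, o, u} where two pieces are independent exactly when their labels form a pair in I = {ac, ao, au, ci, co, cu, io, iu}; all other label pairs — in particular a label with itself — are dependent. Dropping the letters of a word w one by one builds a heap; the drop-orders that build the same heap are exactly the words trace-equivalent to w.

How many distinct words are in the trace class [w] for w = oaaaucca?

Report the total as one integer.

piece 0:o — minimal
piece 1:a — minimal
piece 2:a rests on {1:a}
piece 3:a rests on {2:a}
piece 4:u rests on {0:o}
piece 5:c — minimal
piece 6:c rests on {5:c}
piece 7:a rests on {3:a}
minimal pieces: {0:o, 1:a, 5:c}
ways to finish when only these pieces remain (= sum over removing one remaining piece with nothing left below it):
  1 left: {4}→1  {6}→1  {7}→1
  2 left: {0,4}→1  {3,7}→1  {4,6}→2  {4,7}→2  {5,6}→1  {6,7}→2
  3 left: {0,4,6}→3  {0,4,7}→3  {2,3,7}→1  {3,4,7}→3  {3,6,7}→3  {4,5,6}→3  {4,6,7}→6  {5,6,7}→3
  4 left: {0,3,4,7}→6  {0,4,5,6}→6  {0,4,6,7}→12  {1,2,3,7}→1  {2,3,4,7}→4  {2,3,6,7}→4  {3,4,6,7}→12  {3,5,6,7}→6  {4,5,6,7}→12
  5 left: {0,2,3,4,7}→10  {0,3,4,6,7}→30  {0,4,5,6,7}→30  {1,2,3,4,7}→5  {1,2,3,6,7}→5  {2,3,4,6,7}→20  {2,3,5,6,7}→10  {3,4,5,6,7}→30
  6 left: {0,1,2,3,4,7}→15  {0,2,3,4,6,7}→60  {0,3,4,5,6,7}→90  {1,2,3,4,6,7}→30  {1,2,3,5,6,7}→15  {2,3,4,5,6,7}→60
  placing 0:o first → 105 extensions
  placing 1:a first → 210 extensions
  placing 5:c first → 105 extensions
total linear extensions = 420

420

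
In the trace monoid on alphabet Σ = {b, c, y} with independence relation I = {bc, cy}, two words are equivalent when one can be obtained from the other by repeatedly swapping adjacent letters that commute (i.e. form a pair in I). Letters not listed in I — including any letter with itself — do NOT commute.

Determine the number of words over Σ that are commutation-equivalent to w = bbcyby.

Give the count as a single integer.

6

#0=b has no predecessor
#1=b depends on [0:b]
#2=c has no predecessor
#3=y depends on [1:b]
#4=b depends on [3:y]
#5=y depends on [4:b]
sources: [0:b, 2:c]
N(rest) = Σ N(rest − s) over sources s of rest; N(one piece) = 1:
  size 1 → [2]=1  [5]=1
  size 2 → [2,5]=2  [4,5]=1
  size 3 → [2,4,5]=3  [3,4,5]=1
  size 4 → [1,3,4,5]=1  [2,3,4,5]=4
  first=0(b) contributes 5
  first=2(c) contributes 1
|[w]| = 6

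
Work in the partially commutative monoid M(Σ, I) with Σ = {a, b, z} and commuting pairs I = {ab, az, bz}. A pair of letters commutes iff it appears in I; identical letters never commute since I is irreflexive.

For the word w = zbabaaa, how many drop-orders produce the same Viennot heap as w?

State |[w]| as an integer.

#0=z has no predecessor
#1=b has no predecessor
#2=a has no predecessor
#3=b depends on [1:b]
#4=a depends on [2:a]
#5=a depends on [4:a]
#6=a depends on [5:a]
sources: [0:z, 1:b, 2:a]
N(rest) = Σ N(rest − s) over sources s of rest; N(one piece) = 1:
  size 1 → [0]=1  [3]=1  [6]=1
  size 2 → [0,3]=2  [0,6]=2  [1,3]=1  [3,6]=2  [5,6]=1
  size 3 → [0,1,3]=3  [0,3,6]=6  [0,5,6]=3  [1,3,6]=3  [3,5,6]=3  [4,5,6]=1
  size 4 → [0,1,3,6]=12  [0,3,5,6]=12  [0,4,5,6]=4  [1,3,5,6]=6  [2,4,5,6]=1  [3,4,5,6]=4
  size 5 → [0,1,3,5,6]=30  [0,2,4,5,6]=5  [0,3,4,5,6]=20  [1,3,4,5,6]=10  [2,3,4,5,6]=5
  first=0(z) contributes 15
  first=1(b) contributes 30
  first=2(a) contributes 60
|[w]| = 105

105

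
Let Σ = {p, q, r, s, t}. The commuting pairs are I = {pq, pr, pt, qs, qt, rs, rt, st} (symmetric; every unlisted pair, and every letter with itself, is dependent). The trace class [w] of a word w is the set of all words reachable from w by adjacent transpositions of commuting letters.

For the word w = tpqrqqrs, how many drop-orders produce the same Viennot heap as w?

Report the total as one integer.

168

#0=t has no predecessor
#1=p has no predecessor
#2=q has no predecessor
#3=r depends on [2:q]
#4=q depends on [3:r]
#5=q depends on [4:q]
#6=r depends on [5:q]
#7=s depends on [1:p]
sources: [0:t, 1:p, 2:q]
N(rest) = Σ N(rest − s) over sources s of rest; N(one piece) = 1:
  size 1 → [0]=1  [6]=1  [7]=1
  size 2 → [0,6]=2  [0,7]=2  [1,7]=1  [5,6]=1  [6,7]=2
  size 3 → [0,1,7]=3  [0,5,6]=3  [0,6,7]=6  [1,6,7]=3  [4,5,6]=1  [5,6,7]=3
  size 4 → [0,1,6,7]=12  [0,4,5,6]=4  [0,5,6,7]=12  [1,5,6,7]=6  [3,4,5,6]=1  [4,5,6,7]=4
  size 5 → [0,1,5,6,7]=30  [0,3,4,5,6]=5  [0,4,5,6,7]=20  [1,4,5,6,7]=10  [2,3,4,5,6]=1  [3,4,5,6,7]=5
  size 6 → [0,1,4,5,6,7]=60  [0,2,3,4,5,6]=6  [0,3,4,5,6,7]=30  [1,3,4,5,6,7]=15  [2,3,4,5,6,7]=6
  first=0(t) contributes 21
  first=1(p) contributes 42
  first=2(q) contributes 105
|[w]| = 168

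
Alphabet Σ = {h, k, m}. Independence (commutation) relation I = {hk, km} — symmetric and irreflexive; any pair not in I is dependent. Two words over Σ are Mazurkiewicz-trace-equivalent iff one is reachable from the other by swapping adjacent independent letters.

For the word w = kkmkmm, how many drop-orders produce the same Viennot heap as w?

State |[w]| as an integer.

piece 0:k — minimal
piece 1:k rests on {0:k}
piece 2:m — minimal
piece 3:k rests on {1:k}
piece 4:m rests on {2:m}
piece 5:m rests on {4:m}
minimal pieces: {0:k, 2:m}
ways to finish when only these pieces remain (= sum over removing one remaining piece with nothing left below it):
  1 left: {3}→1  {5}→1
  2 left: {1,3}→1  {3,5}→2  {4,5}→1
  3 left: {0,1,3}→1  {1,3,5}→3  {2,4,5}→1  {3,4,5}→3
  4 left: {0,1,3,5}→4  {1,3,4,5}→6  {2,3,4,5}→4
  placing 0:k first → 10 extensions
  placing 2:m first → 10 extensions
total linear extensions = 20

20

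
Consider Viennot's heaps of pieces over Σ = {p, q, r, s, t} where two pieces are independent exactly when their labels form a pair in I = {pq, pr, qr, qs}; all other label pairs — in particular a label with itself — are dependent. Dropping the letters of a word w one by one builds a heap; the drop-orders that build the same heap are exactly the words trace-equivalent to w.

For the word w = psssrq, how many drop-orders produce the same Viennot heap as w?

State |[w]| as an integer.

drop 0:p onto floor
drop 1:s onto {0:p}
drop 2:s onto {1:s}
drop 3:s onto {2:s}
drop 4:r onto {3:s}
drop 5:q onto floor
ground layer = {0:p, 5:q}
drop-orders for the pieces not yet dropped (sum over which currently-grounded one goes next):
  1 to go: {4} 1  {5} 1
  2 to go: {3,4} 1  {4,5} 2
  3 to go: {2,3,4} 1  {3,4,5} 3
  4 to go: {1,2,3,4} 1  {2,3,4,5} 4
  if 0:p drops first: 5 orders
  if 5:q drops first: 1 orders
heap linearizations: 6

6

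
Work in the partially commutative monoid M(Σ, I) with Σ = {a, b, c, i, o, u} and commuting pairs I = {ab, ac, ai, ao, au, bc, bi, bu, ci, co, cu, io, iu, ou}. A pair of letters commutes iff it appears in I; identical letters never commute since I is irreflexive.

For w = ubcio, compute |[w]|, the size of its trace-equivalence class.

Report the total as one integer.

drop 0:u onto floor
drop 1:b onto floor
drop 2:c onto floor
drop 3:i onto floor
drop 4:o onto {1:b}
ground layer = {0:u, 1:b, 2:c, 3:i}
drop-orders for the pieces not yet dropped (sum over which currently-grounded one goes next):
  1 to go: {0} 1  {2} 1  {3} 1  {4} 1
  2 to go: {0,2} 2  {0,3} 2  {0,4} 2  {1,4} 1  {2,3} 2  {2,4} 2  {3,4} 2
  3 to go: {0,1,4} 3  {0,2,3} 6  {0,2,4} 6  {0,3,4} 6  {1,2,4} 3  {1,3,4} 3  {2,3,4} 6
  if 0:u drops first: 12 orders
  if 1:b drops first: 24 orders
  if 2:c drops first: 12 orders
  if 3:i drops first: 12 orders
heap linearizations: 60

60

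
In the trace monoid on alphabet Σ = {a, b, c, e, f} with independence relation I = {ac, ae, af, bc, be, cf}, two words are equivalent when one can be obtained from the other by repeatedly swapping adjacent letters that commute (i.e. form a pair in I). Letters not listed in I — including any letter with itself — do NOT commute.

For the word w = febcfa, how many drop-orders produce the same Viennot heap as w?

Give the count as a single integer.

16

piece 0:f — minimal
piece 1:e rests on {0:f}
piece 2:b rests on {0:f}
piece 3:c rests on {1:e}
piece 4:f rests on {1:e, 2:b}
piece 5:a rests on {2:b}
minimal pieces: {0:f}
ways to finish when only these pieces remain (= sum over removing one remaining piece with nothing left below it):
  1 left: {3}→1  {4}→1  {5}→1
  2 left: {3,4}→2  {3,5}→2  {4,5}→2
  3 left: {1,3,4}→2  {2,4,5}→2  {3,4,5}→6
  4 left: {1,3,4,5}→8  {2,3,4,5}→8
  placing 0:f first → 16 extensions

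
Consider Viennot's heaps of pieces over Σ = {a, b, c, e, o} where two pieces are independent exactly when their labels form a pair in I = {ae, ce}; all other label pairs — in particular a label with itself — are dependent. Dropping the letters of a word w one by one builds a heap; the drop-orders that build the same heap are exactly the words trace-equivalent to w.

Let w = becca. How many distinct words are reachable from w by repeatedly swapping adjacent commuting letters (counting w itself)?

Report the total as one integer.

drop 0:b onto floor
drop 1:e onto {0:b}
drop 2:c onto {0:b}
drop 3:c onto {2:c}
drop 4:a onto {3:c}
ground layer = {0:b}
drop-orders for the pieces not yet dropped (sum over which currently-grounded one goes next):
  1 to go: {1} 1  {4} 1
  2 to go: {1,4} 2  {3,4} 1
  3 to go: {1,3,4} 3  {2,3,4} 1
  if 0:b drops first: 4 orders

4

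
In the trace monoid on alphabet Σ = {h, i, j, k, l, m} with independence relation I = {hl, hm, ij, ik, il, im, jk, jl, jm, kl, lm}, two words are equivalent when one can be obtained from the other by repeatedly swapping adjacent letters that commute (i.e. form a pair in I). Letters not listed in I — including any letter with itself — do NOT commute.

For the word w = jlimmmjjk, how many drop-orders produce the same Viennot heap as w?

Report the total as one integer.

drop 0:j onto floor
drop 1:l onto floor
drop 2:i onto floor
drop 3:m onto floor
drop 4:m onto {3:m}
drop 5:m onto {4:m}
drop 6:j onto {0:j}
drop 7:j onto {6:j}
drop 8:k onto {5:m}
ground layer = {0:j, 1:l, 2:i, 3:m}
drop-orders for the pieces not yet dropped (sum over which currently-grounded one goes next):
  1 to go: {1} 1  {2} 1  {7} 1  {8} 1
  2 to go: {1,2} 2  {1,7} 2  {1,8} 2  {2,7} 2  {2,8} 2  {5,8} 1  {6,7} 1  {7,8} 2
  3 to go: {0,6,7} 1  {1,2,7} 6  {1,2,8} 6  {1,5,8} 3  {1,6,7} 3  {1,7,8} 6  {2,5,8} 3  {2,6,7} 3  {2,7,8} 6  {4,5,8} 1  {5,7,8} 3  {6,7,8} 3
  4 to go: {0,1,6,7} 4  {0,2,6,7} 4  {0,6,7,8} 4  {1,2,5,8} 12  {1,2,6,7} 12  {1,2,7,8} 24  {1,4,5,8} 4  {1,5,7,8} 12  {1,6,7,8} 12  {2,4,5,8} 4  {2,5,7,8} 12  {2,6,7,8} 12  {3,4,5,8} 1  {4,5,7,8} 4  {5,6,7,8} 6
  5 to go: {0,1,2,6,7} 20  {0,1,6,7,8} 20  {0,2,6,7,8} 20  {0,5,6,7,8} 10  {1,2,4,5,8} 20  {1,2,5,7,8} 60  {1,2,6,7,8} 60  {1,3,4,5,8} 5  {1,4,5,7,8} 20  {1,5,6,7,8} 30  {2,3,4,5,8} 5  {2,4,5,7,8} 20  {2,5,6,7,8} 30  {3,4,5,7,8} 5  {4,5,6,7,8} 10
  6 to go: {0,1,2,6,7,8} 120  {0,1,5,6,7,8} 60  {0,2,5,6,7,8} 60  {0,4,5,6,7,8} 20  {1,2,3,4,5,8} 30  {1,2,4,5,7,8} 120  {1,2,5,6,7,8} 180  {1,3,4,5,7,8} 30  {1,4,5,6,7,8} 60  {2,3,4,5,7,8} 30  {2,4,5,6,7,8} 60  {3,4,5,6,7,8} 15
  7 to go: {0,1,2,5,6,7,8} 420  {0,1,4,5,6,7,8} 140  {0,2,4,5,6,7,8} 140  {0,3,4,5,6,7,8} 35  {1,2,3,4,5,7,8} 210  {1,2,4,5,6,7,8} 420  {1,3,4,5,6,7,8} 105  {2,3,4,5,6,7,8} 105
  if 0:j drops first: 840 orders
  if 1:l drops first: 280 orders
  if 2:i drops first: 280 orders
  if 3:m drops first: 1120 orders
heap linearizations: 2520

2520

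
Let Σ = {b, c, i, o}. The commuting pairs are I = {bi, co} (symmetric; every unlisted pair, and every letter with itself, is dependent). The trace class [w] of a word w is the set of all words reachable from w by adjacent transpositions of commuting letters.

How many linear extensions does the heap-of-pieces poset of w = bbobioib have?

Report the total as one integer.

4

#0=b has no predecessor
#1=b depends on [0:b]
#2=o depends on [1:b]
#3=b depends on [2:o]
#4=i depends on [2:o]
#5=o depends on [3:b, 4:i]
#6=i depends on [5:o]
#7=b depends on [5:o]
sources: [0:b]
N(rest) = Σ N(rest − s) over sources s of rest; N(one piece) = 1:
  size 1 → [6]=1  [7]=1
  size 2 → [6,7]=2
  size 3 → [5,6,7]=2
  size 4 → [3,5,6,7]=2  [4,5,6,7]=2
  size 5 → [3,4,5,6,7]=4
  size 6 → [2,3,4,5,6,7]=4
  first=0(b) contributes 4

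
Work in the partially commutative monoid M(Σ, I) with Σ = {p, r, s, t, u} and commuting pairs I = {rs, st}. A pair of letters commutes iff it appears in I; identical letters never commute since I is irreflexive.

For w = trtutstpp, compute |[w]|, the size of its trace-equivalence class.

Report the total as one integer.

0(t) covers ∅
1(r) covers 0:t
2(t) covers 1:r
3(u) covers 2:t
4(t) covers 3:u
5(s) covers 3:u
6(t) covers 4:t
7(p) covers 5:s, 6:t
8(p) covers 7:p
floor of heap: 0:t
completions by unplaced set U, small U first (add the entries for U minus each lowest piece of U):
  |U|=1: {8}:1
  |U|=2: {7,8}:1
  |U|=3: {5,7,8}:1  {6,7,8}:1
  |U|=4: {4,6,7,8}:1  {5,6,7,8}:2
  |U|=5: {4,5,6,7,8}:3
  |U|=6: {3,4,5,6,7,8}:3
  |U|=7: {2,3,4,5,6,7,8}:3
  start at 0(t): 3

3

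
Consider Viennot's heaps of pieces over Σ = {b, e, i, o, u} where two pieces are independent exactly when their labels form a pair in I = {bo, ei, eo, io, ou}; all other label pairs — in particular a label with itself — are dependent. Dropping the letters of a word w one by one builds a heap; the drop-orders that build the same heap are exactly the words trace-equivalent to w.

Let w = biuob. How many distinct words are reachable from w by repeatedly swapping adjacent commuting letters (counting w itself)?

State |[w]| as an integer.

drop 0:b onto floor
drop 1:i onto {0:b}
drop 2:u onto {1:i}
drop 3:o onto floor
drop 4:b onto {2:u}
ground layer = {0:b, 3:o}
drop-orders for the pieces not yet dropped (sum over which currently-grounded one goes next):
  1 to go: {3} 1  {4} 1
  2 to go: {2,4} 1  {3,4} 2
  3 to go: {1,2,4} 1  {2,3,4} 3
  if 0:b drops first: 4 orders
  if 3:o drops first: 1 orders
heap linearizations: 5

5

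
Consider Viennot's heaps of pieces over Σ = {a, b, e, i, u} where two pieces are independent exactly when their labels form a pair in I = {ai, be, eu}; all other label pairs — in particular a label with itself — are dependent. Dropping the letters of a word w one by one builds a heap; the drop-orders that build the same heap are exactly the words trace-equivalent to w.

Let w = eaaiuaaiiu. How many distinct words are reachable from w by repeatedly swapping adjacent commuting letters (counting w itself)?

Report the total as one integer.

piece 0:e — minimal
piece 1:a rests on {0:e}
piece 2:a rests on {1:a}
piece 3:i rests on {0:e}
piece 4:u rests on {2:a, 3:i}
piece 5:a rests on {4:u}
piece 6:a rests on {5:a}
piece 7:i rests on {4:u}
piece 8:i rests on {7:i}
piece 9:u rests on {6:a, 8:i}
minimal pieces: {0:e}
ways to finish when only these pieces remain (= sum over removing one remaining piece with nothing left below it):
  1 left: {9}→1
  2 left: {6,9}→1  {8,9}→1
  3 left: {5,6,9}→1  {6,8,9}→2  {7,8,9}→1
  4 left: {5,6,8,9}→3  {6,7,8,9}→3
  5 left: {5,6,7,8,9}→6
  6 left: {4,5,6,7,8,9}→6
  7 left: {2,4,5,6,7,8,9}→6  {3,4,5,6,7,8,9}→6
  8 left: {1,2,4,5,6,7,8,9}→6  {2,3,4,5,6,7,8,9}→12
  placing 0:e first → 18 extensions

18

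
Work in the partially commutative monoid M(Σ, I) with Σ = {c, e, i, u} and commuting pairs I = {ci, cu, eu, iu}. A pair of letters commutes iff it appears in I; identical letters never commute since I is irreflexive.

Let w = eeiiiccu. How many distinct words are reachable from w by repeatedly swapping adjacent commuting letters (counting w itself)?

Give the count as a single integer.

80

#0=e has no predecessor
#1=e depends on [0:e]
#2=i depends on [1:e]
#3=i depends on [2:i]
#4=i depends on [3:i]
#5=c depends on [1:e]
#6=c depends on [5:c]
#7=u has no predecessor
sources: [0:e, 7:u]
N(rest) = Σ N(rest − s) over sources s of rest; N(one piece) = 1:
  size 1 → [4]=1  [6]=1  [7]=1
  size 2 → [3,4]=1  [4,6]=2  [4,7]=2  [5,6]=1  [6,7]=2
  size 3 → [2,3,4]=1  [3,4,6]=3  [3,4,7]=3  [4,5,6]=3  [4,6,7]=6  [5,6,7]=3
  size 4 → [2,3,4,6]=4  [2,3,4,7]=4  [3,4,5,6]=6  [3,4,6,7]=12  [4,5,6,7]=12
  size 5 → [2,3,4,5,6]=10  [2,3,4,6,7]=20  [3,4,5,6,7]=30
  size 6 → [1,2,3,4,5,6]=10  [2,3,4,5,6,7]=60
  first=0(e) contributes 70
  first=7(u) contributes 10
|[w]| = 80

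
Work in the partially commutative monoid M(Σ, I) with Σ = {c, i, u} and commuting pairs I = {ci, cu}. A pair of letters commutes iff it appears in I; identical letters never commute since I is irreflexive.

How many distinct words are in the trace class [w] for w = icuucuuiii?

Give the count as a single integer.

0(i) covers ∅
1(c) covers ∅
2(u) covers 0:i
3(u) covers 2:u
4(c) covers 1:c
5(u) covers 3:u
6(u) covers 5:u
7(i) covers 6:u
8(i) covers 7:i
9(i) covers 8:i
floor of heap: 0:i, 1:c
completions by unplaced set U, small U first (add the entries for U minus each lowest piece of U):
  |U|=1: {4}:1  {9}:1
  |U|=2: {1,4}:1  {4,9}:2  {8,9}:1
  |U|=3: {1,4,9}:3  {4,8,9}:3  {7,8,9}:1
  |U|=4: {1,4,8,9}:6  {4,7,8,9}:4  {6,7,8,9}:1
  |U|=5: {1,4,7,8,9}:10  {4,6,7,8,9}:5  {5,6,7,8,9}:1
  |U|=6: {1,4,6,7,8,9}:15  {3,5,6,7,8,9}:1  {4,5,6,7,8,9}:6
  |U|=7: {1,4,5,6,7,8,9}:21  {2,3,5,6,7,8,9}:1  {3,4,5,6,7,8,9}:7
  |U|=8: {0,2,3,5,6,7,8,9}:1  {1,3,4,5,6,7,8,9}:28  {2,3,4,5,6,7,8,9}:8
  start at 0(i): 36
  start at 1(c): 9
sum over floor = 45

45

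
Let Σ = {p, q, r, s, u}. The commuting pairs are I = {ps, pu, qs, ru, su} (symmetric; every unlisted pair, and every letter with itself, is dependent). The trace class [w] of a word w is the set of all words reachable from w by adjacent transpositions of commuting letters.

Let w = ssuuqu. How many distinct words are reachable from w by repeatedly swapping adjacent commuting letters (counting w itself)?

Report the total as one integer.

#0=s has no predecessor
#1=s depends on [0:s]
#2=u has no predecessor
#3=u depends on [2:u]
#4=q depends on [3:u]
#5=u depends on [4:q]
sources: [0:s, 2:u]
N(rest) = Σ N(rest − s) over sources s of rest; N(one piece) = 1:
  size 1 → [1]=1  [5]=1
  size 2 → [0,1]=1  [1,5]=2  [4,5]=1
  size 3 → [0,1,5]=3  [1,4,5]=3  [3,4,5]=1
  size 4 → [0,1,4,5]=6  [1,3,4,5]=4  [2,3,4,5]=1
  first=0(s) contributes 5
  first=2(u) contributes 10
|[w]| = 15

15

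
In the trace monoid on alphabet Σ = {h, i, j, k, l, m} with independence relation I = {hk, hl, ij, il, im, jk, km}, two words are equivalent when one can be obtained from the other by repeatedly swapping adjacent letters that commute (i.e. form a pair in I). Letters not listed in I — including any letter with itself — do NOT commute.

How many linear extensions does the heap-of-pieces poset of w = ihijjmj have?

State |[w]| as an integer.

#0=i has no predecessor
#1=h depends on [0:i]
#2=i depends on [1:h]
#3=j depends on [1:h]
#4=j depends on [3:j]
#5=m depends on [4:j]
#6=j depends on [5:m]
sources: [0:i]
N(rest) = Σ N(rest − s) over sources s of rest; N(one piece) = 1:
  size 1 → [2]=1  [6]=1
  size 2 → [2,6]=2  [5,6]=1
  size 3 → [2,5,6]=3  [4,5,6]=1
  size 4 → [2,4,5,6]=4  [3,4,5,6]=1
  size 5 → [2,3,4,5,6]=5
  first=0(i) contributes 5

5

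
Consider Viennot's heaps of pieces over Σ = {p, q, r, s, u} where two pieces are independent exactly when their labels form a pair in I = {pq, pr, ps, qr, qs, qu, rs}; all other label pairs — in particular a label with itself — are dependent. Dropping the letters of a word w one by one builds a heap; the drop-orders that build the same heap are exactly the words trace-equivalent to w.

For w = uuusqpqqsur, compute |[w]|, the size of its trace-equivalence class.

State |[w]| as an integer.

drop 0:u onto floor
drop 1:u onto {0:u}
drop 2:u onto {1:u}
drop 3:s onto {2:u}
drop 4:q onto floor
drop 5:p onto {2:u}
drop 6:q onto {4:q}
drop 7:q onto {6:q}
drop 8:s onto {3:s}
drop 9:u onto {5:p, 8:s}
drop 10:r onto {9:u}
ground layer = {0:u, 4:q}
drop-orders for the pieces not yet dropped (sum over which currently-grounded one goes next):
  1 to go: {7} 1  {10} 1
  2 to go: {6,7} 1  {7,10} 2  {9,10} 1
  3 to go: {4,6,7} 1  {5,9,10} 1  {6,7,10} 3  {7,9,10} 3  {8,9,10} 1
  4 to go: {3,8,9,10} 1  {4,6,7,10} 4  {5,7,9,10} 4  {5,8,9,10} 2  {6,7,9,10} 6  {7,8,9,10} 4
  5 to go: {3,5,8,9,10} 3  {3,7,8,9,10} 5  {4,6,7,9,10} 10  {5,6,7,9,10} 10  {5,7,8,9,10} 10  {6,7,8,9,10} 10
  6 to go: {2,3,5,8,9,10} 3  {3,5,7,8,9,10} 18  {3,6,7,8,9,10} 15  {4,5,6,7,9,10} 20  {4,6,7,8,9,10} 20  {5,6,7,8,9,10} 30
  7 to go: {1,2,3,5,8,9,10} 3  {2,3,5,7,8,9,10} 21  {3,4,6,7,8,9,10} 35  {3,5,6,7,8,9,10} 63  {4,5,6,7,8,9,10} 70
  8 to go: {0,1,2,3,5,8,9,10} 3  {1,2,3,5,7,8,9,10} 24  {2,3,5,6,7,8,9,10} 84  {3,4,5,6,7,8,9,10} 168
  9 to go: {0,1,2,3,5,7,8,9,10} 27  {1,2,3,5,6,7,8,9,10} 108  {2,3,4,5,6,7,8,9,10} 252
  if 0:u drops first: 360 orders
  if 4:q drops first: 135 orders
heap linearizations: 495

495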